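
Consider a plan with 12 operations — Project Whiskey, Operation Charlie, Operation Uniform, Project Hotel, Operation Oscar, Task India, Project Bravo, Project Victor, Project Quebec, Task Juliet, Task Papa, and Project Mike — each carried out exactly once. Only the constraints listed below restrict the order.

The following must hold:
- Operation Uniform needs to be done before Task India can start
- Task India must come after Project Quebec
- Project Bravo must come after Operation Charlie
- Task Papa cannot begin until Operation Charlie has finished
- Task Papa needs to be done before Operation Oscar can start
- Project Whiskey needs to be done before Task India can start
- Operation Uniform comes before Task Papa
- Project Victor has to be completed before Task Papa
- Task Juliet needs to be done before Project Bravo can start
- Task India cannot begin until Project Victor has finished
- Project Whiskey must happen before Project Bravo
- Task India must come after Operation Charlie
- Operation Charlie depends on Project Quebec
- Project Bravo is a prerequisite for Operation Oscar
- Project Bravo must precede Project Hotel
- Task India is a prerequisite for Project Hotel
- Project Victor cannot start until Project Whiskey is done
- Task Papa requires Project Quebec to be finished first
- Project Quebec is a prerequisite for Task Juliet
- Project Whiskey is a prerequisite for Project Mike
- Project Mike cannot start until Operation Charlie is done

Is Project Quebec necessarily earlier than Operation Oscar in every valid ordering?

Following the dependencies: Project Quebec → Task Papa → Operation Oscar.
So Project Quebec must precede Operation Oscar in any valid ordering.

Yes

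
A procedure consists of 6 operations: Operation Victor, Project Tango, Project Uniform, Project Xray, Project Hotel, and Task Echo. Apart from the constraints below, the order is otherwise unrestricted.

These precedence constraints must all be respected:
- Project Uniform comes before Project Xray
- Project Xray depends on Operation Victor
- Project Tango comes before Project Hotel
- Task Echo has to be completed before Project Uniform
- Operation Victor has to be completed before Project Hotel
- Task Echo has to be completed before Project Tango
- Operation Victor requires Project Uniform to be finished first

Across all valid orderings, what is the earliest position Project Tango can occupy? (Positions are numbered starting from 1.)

Working backwards through the constraints from Project Tango, its only required predecessor is Task Echo.
With 1 mandatory predecessor, the earliest Project Tango can sit is position 1+1 = 2, and placing just that one first achieves it.

2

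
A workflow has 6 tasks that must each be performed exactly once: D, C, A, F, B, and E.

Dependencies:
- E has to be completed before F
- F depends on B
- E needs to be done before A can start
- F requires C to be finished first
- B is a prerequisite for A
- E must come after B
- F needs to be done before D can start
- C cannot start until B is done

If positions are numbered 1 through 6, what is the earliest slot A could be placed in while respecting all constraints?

3

Working backwards through the constraints from A, its full set of required predecessors is B, E — 2 of them.
With 2 mandatory predecessors, the earliest A can sit is position 2+1 = 3, and placing just those 2 first achieves it.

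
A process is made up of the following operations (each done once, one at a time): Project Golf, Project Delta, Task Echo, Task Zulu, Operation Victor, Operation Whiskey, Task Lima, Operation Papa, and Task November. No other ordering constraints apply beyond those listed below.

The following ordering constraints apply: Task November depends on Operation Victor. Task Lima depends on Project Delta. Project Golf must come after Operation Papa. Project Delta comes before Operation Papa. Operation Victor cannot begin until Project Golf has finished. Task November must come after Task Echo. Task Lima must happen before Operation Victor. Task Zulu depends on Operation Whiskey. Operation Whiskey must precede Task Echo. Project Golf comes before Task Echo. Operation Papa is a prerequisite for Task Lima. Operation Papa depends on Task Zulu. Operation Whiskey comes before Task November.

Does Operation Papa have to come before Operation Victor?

Yes

Following the dependencies: Operation Papa → Project Golf → Operation Victor.
So Operation Papa must precede Operation Victor in any valid ordering.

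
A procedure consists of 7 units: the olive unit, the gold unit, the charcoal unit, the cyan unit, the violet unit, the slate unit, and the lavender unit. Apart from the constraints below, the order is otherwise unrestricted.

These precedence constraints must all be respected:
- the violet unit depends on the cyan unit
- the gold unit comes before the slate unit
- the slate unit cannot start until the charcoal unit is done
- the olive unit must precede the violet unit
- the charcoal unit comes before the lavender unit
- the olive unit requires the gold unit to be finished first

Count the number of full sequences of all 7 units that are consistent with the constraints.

181

The units with no prerequisites are the gold unit, the charcoal unit, the cyan unit; any of them can be placed first.
Systematically extending each partial ordering one unit at a time and counting, there are 181 complete orderings.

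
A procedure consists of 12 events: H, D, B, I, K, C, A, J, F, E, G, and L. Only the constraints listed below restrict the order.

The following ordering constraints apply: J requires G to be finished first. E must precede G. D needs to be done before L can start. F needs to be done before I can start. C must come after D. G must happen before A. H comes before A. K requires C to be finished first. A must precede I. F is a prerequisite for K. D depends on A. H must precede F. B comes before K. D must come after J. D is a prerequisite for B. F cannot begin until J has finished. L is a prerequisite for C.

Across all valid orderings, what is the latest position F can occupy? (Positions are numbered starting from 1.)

Following every chain forward from F, the events that must come later are I, K — 2 of them.
So at least 2 events follow F, putting F no later than position 10. That position is achievable by scheduling everything else first.

10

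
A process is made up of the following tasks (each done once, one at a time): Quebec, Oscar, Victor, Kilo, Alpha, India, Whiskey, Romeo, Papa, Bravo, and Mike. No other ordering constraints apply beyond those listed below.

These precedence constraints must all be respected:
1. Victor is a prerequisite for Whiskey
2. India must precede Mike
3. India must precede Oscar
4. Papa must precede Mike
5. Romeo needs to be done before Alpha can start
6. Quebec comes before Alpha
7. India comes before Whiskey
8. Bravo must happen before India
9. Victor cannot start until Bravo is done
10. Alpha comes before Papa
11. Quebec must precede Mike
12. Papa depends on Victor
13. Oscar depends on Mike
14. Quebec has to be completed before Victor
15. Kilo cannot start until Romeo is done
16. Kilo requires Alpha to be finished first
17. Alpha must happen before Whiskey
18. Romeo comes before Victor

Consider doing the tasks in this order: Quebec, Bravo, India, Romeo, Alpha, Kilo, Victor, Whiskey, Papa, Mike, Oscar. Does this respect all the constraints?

Yes

Every stated constraint is respected: Quebec sits at position 1, ahead of Mike at position 10, and each of the other listed pairs likewise has the predecessor earlier in the sequence.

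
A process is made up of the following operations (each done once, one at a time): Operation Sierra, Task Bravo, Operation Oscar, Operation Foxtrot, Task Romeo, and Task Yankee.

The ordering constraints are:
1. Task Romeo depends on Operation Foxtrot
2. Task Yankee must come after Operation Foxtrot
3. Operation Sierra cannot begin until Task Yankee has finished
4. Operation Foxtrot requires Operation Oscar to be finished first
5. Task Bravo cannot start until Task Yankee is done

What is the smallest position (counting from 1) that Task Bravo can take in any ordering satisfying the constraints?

Every operation that must precede Task Bravo has to come before it. Tracing all chains that end at Task Bravo, those operations are: Operation Oscar, Operation Foxtrot, Task Yankee — 3 in total.
So at minimum 3 operations come before Task Bravo, putting Task Bravo no earlier than position 4. That position is achievable by scheduling exactly those predecessors first.

4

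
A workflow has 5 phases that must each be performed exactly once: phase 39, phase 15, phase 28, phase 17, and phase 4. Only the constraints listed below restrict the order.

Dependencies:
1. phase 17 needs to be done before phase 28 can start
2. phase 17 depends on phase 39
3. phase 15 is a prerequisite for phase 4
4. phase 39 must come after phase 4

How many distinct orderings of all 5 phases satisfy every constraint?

1

Phase 15 is the only phase with nothing required before it, so every ordering starts there.
Every phase is then forced in turn, so only 1 complete ordering is consistent with the constraints.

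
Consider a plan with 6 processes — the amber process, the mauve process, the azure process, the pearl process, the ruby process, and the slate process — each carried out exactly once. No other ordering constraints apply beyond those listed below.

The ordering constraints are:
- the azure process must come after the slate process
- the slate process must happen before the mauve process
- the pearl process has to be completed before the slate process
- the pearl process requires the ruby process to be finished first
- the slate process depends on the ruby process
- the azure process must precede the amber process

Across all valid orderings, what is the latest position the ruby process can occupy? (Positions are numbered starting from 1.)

1

Following every chain forward from the ruby process, the processes that must come later are the amber process, the mauve process, the azure process, the pearl process, the slate process — 5 of them.
So at least 5 processes follow the ruby process, putting the ruby process no later than position 1. That position is achievable by scheduling everything else first.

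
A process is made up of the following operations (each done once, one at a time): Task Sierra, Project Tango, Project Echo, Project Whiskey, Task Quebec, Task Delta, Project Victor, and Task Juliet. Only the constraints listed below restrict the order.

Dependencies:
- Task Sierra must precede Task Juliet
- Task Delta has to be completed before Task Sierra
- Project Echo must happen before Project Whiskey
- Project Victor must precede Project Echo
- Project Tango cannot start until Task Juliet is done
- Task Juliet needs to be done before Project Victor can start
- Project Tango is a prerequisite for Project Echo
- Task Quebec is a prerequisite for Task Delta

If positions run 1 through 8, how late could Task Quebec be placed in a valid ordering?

1

Following every chain forward from Task Quebec, the operations that must come later are Task Sierra, Project Tango, Project Echo, Project Whiskey, Task Delta, Project Victor, Task Juliet — 7 of them.
So at least 7 operations follow Task Quebec, putting Task Quebec no later than position 1. That position is achievable by scheduling everything else first.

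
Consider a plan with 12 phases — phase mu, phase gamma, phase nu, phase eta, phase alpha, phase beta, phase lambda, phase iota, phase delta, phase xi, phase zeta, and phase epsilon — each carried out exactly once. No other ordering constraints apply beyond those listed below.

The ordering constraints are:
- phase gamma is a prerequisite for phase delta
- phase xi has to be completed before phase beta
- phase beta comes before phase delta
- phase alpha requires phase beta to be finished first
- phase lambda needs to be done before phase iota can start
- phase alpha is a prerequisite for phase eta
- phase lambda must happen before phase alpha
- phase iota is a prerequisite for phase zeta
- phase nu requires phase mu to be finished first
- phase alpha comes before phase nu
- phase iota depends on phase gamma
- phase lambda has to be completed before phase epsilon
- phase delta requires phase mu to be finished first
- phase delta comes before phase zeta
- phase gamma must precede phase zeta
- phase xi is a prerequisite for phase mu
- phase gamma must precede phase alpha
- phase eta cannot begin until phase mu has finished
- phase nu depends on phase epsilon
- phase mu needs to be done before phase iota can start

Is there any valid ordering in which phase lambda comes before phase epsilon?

Yes

Every valid ordering already has phase lambda before phase epsilon (the constraints require it), so in particular at least one does.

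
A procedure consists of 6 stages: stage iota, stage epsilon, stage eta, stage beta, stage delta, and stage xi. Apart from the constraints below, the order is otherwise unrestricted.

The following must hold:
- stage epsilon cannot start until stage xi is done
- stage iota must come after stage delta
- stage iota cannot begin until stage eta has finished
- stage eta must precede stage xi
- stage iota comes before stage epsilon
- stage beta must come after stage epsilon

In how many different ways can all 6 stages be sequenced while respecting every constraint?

2 stages have no prerequisites (stage eta, stage delta), so any of them could come first.
Counting all ways to extend the partial order to a total order gives 5.

5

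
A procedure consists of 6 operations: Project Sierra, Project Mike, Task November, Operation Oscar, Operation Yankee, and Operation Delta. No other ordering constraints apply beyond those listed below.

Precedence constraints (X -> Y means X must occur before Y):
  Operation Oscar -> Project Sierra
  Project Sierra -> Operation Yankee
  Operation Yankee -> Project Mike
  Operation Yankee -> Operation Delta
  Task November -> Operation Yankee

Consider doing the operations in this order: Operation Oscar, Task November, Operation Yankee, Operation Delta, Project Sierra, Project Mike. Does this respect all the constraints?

No

Here Project Sierra comes after Operation Yankee.
Since Project Sierra is required before Operation Yankee, the ordering is invalid.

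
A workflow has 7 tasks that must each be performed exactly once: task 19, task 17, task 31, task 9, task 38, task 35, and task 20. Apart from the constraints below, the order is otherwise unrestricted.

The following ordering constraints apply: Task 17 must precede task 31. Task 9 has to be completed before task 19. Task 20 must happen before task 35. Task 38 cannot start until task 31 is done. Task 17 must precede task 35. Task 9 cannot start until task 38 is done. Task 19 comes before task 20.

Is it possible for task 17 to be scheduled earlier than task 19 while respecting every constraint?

Yes

The constraints force task 17 before task 19, so yes — every valid ordering has task 17 earlier.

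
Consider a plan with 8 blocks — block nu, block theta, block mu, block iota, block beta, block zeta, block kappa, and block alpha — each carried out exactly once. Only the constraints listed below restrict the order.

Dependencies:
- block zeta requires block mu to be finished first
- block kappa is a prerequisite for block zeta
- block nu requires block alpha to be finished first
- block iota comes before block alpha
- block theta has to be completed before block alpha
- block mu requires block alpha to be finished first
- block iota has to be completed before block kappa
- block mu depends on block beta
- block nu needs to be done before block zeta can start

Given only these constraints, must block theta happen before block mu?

Yes

There is a constraint chain block theta → block alpha → block mu.
That forces block theta before block mu in every valid schedule.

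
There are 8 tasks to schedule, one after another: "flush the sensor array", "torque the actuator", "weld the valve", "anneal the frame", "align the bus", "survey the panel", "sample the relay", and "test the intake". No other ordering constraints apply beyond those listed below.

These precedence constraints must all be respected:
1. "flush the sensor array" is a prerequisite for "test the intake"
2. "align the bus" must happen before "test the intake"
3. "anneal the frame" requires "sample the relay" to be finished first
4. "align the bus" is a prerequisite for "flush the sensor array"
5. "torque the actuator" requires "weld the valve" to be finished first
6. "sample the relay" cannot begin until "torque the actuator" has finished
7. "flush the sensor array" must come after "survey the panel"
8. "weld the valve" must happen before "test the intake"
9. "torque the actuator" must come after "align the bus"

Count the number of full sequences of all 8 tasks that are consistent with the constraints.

88

3 tasks have no prerequisites ("weld the valve", "align the bus", "survey the panel"), so any of them could come first.
Enumerating by repeatedly choosing an available task (one whose prerequisites are all placed) gives 88 distinct complete orderings.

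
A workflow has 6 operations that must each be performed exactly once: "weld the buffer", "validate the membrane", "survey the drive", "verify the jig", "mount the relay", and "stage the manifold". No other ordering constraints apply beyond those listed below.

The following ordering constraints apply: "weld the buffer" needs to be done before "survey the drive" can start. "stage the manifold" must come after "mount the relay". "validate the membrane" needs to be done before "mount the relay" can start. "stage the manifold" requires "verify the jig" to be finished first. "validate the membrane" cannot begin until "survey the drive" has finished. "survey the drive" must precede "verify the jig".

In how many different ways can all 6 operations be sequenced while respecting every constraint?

3

Only "weld the buffer" has no prerequisites, so it must go first.
Systematically extending each partial ordering one operation at a time and counting, there are 3 complete orderings.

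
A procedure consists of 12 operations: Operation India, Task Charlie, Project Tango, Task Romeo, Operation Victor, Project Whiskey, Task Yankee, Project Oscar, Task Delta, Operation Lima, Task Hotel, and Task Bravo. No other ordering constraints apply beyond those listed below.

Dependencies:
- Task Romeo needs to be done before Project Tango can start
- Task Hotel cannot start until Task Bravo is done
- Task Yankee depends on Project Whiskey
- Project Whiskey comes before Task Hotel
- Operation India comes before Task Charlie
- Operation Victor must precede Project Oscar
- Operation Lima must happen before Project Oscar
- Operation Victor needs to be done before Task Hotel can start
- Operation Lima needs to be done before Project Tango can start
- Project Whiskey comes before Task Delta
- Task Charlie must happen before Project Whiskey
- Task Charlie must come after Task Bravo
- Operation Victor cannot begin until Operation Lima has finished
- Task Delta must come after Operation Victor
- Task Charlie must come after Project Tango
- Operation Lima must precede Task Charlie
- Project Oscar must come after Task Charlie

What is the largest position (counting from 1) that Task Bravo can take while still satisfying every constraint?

Every operation that must follow Task Bravo has to come after it. Tracing all chains starting from Task Bravo, those operations are: Task Charlie, Project Whiskey, Task Yankee, Project Oscar, Task Delta, Task Hotel — 6 in total.
With 6 mandatory successors out of 12 operations total, the latest slot for Task Bravo is 12−6 = 6, and it's reachable by doing all non-successors before Task Bravo.

6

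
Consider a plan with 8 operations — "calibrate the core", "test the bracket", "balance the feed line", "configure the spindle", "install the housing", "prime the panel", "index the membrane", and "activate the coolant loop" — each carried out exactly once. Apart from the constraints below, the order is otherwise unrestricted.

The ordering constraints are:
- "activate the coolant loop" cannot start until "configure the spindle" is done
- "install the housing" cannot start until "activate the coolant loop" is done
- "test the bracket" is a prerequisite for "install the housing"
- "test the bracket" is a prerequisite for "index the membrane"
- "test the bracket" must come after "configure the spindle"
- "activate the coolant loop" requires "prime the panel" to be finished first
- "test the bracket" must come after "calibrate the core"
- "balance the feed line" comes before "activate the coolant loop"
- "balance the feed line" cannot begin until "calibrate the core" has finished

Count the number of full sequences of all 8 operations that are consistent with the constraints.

116

The operations with no prerequisites are "calibrate the core", "configure the spindle", "prime the panel"; any of them can be placed first.
Counting all ways to extend the partial order to a total order gives 116.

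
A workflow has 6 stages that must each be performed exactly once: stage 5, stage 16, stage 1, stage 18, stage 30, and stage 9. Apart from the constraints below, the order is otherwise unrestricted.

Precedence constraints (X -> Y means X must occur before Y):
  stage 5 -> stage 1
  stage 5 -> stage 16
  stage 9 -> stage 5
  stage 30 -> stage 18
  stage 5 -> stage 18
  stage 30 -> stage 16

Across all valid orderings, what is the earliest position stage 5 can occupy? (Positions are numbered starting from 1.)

The only stage forced before stage 5 (directly or transitively) is stage 9.
With 1 mandatory predecessor, the earliest stage 5 can sit is position 1+1 = 2, and placing just that one first achieves it.

2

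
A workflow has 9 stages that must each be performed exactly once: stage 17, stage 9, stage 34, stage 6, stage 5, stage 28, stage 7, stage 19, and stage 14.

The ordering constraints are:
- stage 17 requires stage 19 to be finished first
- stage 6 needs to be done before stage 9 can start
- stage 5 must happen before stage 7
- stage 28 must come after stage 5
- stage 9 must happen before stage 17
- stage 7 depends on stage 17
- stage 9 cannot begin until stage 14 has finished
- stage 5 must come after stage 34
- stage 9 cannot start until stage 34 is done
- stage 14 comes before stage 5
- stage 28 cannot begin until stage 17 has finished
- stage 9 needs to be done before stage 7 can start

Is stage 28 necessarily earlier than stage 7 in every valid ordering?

Nothing in the constraints links stage 28 and stage 7; they are unordered relative to each other.
There exist valid orderings with stage 7 before stage 28, so stage 28 is not required to come first.

No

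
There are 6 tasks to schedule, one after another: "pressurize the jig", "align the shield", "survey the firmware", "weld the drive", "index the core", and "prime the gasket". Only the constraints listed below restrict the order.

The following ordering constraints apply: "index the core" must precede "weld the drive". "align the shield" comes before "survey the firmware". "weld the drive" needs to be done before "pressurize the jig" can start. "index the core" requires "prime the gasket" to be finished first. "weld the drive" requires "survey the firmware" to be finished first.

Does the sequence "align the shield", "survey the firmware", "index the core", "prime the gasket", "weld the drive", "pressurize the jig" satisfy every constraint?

No

The sequence places "index the core" ahead of "prime the gasket".
That contradicts the constraint that "prime the gasket" must precede "index the core".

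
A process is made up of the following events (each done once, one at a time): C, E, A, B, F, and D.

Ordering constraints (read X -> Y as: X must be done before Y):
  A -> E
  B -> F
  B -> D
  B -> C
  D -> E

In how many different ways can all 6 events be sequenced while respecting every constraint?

52

2 events have no prerequisites (A, B), so any of them could come first.
Counting all ways to extend the partial order to a total order gives 52.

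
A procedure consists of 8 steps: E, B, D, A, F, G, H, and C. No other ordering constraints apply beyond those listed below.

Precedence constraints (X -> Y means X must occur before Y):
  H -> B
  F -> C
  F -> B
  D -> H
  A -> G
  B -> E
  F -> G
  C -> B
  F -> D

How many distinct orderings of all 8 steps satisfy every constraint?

2 steps have no prerequisites (A, F), so any of them could come first.
Enumerating by repeatedly choosing an available step (one whose prerequisites are all placed) gives 81 distinct complete orderings.

81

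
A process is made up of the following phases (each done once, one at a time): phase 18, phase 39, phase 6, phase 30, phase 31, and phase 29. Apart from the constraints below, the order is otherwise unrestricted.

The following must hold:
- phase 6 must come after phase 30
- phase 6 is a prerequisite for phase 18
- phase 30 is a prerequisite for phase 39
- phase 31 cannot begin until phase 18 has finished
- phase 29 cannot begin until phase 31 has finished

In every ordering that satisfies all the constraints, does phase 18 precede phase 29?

Yes

Chaining the stated constraints: phase 18 → phase 31 → phase 29.
Hence phase 18 necessarily comes before phase 29.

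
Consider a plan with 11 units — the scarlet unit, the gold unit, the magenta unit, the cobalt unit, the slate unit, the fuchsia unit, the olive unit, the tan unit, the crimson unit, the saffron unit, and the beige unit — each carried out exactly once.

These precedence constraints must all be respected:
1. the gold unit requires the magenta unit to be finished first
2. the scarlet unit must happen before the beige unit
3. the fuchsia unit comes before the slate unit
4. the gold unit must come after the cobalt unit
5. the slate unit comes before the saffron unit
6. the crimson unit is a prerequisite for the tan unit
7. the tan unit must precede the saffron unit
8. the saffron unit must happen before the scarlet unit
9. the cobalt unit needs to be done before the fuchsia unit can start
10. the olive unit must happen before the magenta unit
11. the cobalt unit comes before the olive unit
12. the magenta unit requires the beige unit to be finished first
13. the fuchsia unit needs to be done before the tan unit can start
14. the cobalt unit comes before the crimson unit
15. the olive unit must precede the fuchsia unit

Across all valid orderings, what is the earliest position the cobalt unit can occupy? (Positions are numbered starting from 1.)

The cobalt unit has no prerequisites at all, so it can go in position 1.

1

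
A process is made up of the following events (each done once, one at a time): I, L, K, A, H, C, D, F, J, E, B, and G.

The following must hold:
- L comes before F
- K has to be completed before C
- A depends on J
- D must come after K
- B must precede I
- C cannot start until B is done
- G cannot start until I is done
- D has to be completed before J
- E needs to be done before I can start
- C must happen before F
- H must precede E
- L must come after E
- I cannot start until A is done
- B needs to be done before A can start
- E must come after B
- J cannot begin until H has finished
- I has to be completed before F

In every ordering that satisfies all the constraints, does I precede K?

In fact the dependencies run the other way: K → D → J → A → I.
So I does not have to come before K — it cannot.

No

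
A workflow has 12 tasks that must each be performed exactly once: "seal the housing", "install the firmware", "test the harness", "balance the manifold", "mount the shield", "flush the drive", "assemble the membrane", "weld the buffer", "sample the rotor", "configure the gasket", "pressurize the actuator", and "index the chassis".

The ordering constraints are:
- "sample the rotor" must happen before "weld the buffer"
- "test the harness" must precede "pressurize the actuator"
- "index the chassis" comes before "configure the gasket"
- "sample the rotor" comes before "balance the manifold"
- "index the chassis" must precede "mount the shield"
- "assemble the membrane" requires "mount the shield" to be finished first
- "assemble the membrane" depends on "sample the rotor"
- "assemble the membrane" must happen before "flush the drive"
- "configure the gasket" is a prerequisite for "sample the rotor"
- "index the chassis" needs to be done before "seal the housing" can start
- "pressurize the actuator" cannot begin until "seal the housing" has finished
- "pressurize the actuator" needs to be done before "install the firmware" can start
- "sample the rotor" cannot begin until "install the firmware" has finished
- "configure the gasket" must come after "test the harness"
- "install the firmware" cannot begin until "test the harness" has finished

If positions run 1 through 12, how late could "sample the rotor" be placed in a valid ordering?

8

The tasks that are forced after "sample the rotor", directly or by a chain of constraints, are "balance the manifold", "flush the drive", "assemble the membrane", "weld the buffer". That's 4 tasks.
So at least 4 tasks follow "sample the rotor", putting "sample the rotor" no later than position 8. That position is achievable by scheduling everything else first.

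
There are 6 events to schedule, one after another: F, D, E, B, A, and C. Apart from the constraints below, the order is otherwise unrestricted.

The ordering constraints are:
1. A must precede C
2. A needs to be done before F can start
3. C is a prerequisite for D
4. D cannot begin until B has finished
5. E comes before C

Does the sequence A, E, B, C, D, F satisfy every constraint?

Yes

Going through the constraints one by one, each required predecessor appears earlier in the sequence than its dependent — e.g. A (position 1) is before F (position 6), as required.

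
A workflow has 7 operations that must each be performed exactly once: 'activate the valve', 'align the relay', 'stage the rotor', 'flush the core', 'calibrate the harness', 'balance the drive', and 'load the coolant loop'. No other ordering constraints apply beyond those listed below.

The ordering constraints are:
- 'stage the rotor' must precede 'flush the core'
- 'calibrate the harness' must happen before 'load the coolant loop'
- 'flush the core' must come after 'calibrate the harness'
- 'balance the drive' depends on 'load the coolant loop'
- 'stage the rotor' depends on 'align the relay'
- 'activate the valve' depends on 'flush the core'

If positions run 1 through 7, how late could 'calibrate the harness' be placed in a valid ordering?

3

Following every chain forward from 'calibrate the harness', the operations that must come later are 'activate the valve', 'flush the core', 'balance the drive', 'load the coolant loop' — 4 of them.
So at least 4 operations follow 'calibrate the harness', putting 'calibrate the harness' no later than position 3. That position is achievable by scheduling everything else first.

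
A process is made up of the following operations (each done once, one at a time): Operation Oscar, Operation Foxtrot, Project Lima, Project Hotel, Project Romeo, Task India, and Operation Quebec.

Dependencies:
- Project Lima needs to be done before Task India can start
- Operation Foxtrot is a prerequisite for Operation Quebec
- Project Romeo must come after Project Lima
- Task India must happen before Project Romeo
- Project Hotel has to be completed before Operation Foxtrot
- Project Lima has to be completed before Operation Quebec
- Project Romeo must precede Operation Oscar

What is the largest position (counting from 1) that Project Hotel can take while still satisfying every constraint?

5

Every operation that must follow Project Hotel has to come after it. Tracing all chains starting from Project Hotel, those operations are: Operation Foxtrot, Operation Quebec — 2 in total.
With 2 mandatory successors out of 7 operations total, the latest slot for Project Hotel is 7−2 = 5, and it's reachable by doing all non-successors before Project Hotel.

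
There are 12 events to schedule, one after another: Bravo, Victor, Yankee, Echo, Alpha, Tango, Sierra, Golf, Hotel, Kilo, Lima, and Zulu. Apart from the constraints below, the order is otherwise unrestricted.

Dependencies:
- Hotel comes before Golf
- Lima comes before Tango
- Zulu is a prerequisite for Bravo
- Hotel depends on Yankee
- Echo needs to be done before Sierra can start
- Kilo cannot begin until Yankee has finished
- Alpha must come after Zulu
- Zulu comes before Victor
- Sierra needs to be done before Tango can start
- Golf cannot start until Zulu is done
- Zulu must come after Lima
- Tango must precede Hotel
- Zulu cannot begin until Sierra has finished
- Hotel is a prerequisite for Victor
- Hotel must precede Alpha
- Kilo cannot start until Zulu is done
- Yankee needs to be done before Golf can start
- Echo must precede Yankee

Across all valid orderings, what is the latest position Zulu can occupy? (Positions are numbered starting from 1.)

Following every chain forward from Zulu, the events that must come later are Bravo, Victor, Alpha, Golf, Kilo — 5 of them.
With 5 mandatory successors out of 12 events total, the latest slot for Zulu is 12−5 = 7, and it's reachable by doing all non-successors before Zulu.

7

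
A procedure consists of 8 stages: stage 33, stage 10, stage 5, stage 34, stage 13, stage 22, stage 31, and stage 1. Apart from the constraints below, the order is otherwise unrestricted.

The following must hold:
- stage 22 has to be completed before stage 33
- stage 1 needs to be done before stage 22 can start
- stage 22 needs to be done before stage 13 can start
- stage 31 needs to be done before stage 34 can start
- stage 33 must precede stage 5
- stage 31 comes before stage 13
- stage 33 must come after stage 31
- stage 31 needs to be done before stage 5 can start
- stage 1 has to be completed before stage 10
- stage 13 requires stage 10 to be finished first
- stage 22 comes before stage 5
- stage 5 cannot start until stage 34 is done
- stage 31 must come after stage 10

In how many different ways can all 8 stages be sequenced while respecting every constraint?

Stage 1 is the only stage with nothing required before it, so every ordering starts there.
Systematically extending each partial ordering one stage at a time and counting, there are 27 complete orderings.

27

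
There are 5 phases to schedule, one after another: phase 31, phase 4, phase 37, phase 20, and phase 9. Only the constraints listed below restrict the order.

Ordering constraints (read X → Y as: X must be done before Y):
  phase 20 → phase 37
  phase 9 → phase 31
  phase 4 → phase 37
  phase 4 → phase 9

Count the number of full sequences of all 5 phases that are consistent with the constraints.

2 phases have no prerequisites (phase 4, phase 20), so any of them could come first.
Enumerating by repeatedly choosing an available phase (one whose prerequisites are all placed) gives 9 distinct complete orderings.

9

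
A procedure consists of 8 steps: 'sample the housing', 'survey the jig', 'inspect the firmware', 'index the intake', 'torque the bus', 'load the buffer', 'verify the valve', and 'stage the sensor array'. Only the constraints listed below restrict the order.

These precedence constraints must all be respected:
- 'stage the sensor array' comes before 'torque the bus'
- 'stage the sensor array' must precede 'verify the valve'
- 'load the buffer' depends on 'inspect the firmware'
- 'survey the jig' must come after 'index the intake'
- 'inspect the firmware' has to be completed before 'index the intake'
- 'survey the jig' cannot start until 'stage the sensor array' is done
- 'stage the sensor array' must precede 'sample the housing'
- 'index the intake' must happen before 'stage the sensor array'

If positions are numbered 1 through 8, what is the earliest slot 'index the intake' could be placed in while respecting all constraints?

2

The only step forced before 'index the intake' (directly or transitively) is 'inspect the firmware'.
So at minimum 1 step comes before 'index the intake', putting 'index the intake' no earlier than position 2. That position is achievable by scheduling exactly that predecessor first.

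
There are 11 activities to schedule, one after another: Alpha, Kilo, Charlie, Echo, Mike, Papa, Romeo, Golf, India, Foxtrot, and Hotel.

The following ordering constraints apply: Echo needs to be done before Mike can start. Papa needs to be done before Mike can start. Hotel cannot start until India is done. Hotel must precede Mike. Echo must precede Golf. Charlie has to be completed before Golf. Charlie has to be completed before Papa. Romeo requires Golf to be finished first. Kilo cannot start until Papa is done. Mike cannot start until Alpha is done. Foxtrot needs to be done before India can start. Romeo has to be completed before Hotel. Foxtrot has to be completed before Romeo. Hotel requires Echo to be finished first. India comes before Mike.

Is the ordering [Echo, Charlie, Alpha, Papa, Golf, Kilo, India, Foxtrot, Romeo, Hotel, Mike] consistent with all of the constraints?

No

In the proposed order, India appears before Foxtrot.
Since Foxtrot is required before India, the ordering is invalid.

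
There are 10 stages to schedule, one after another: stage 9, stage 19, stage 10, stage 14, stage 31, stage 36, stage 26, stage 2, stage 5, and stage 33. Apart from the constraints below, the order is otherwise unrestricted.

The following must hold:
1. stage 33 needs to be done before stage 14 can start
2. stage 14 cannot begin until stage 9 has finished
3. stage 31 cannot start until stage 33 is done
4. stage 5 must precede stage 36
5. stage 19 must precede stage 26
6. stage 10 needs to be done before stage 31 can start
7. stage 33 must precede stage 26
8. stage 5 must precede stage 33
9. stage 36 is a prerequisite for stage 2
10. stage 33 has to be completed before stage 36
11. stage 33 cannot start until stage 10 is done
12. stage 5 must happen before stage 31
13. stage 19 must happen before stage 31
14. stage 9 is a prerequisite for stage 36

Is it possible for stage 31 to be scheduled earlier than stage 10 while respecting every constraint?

No

There is a dependency chain stage 10 → stage 31, so stage 31 always comes after stage 10.
So no valid ordering can have stage 31 before stage 10.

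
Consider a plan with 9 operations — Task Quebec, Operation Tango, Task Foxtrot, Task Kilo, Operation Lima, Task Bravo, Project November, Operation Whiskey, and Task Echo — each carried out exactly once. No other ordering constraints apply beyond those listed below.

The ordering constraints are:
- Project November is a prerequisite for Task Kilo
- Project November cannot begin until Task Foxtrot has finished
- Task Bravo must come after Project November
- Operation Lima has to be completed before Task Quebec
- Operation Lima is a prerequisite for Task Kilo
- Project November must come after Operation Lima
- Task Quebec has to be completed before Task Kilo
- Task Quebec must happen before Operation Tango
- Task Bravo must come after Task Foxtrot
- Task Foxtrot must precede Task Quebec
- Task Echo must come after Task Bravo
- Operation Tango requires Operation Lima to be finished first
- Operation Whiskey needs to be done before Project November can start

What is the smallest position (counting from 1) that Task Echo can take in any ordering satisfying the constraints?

Every operation that must precede Task Echo has to come before it. Tracing all chains that end at Task Echo, those operations are: Task Foxtrot, Operation Lima, Task Bravo, Project November, Operation Whiskey — 5 in total.
With 5 mandatory predecessors, the earliest Task Echo can sit is position 5+1 = 6, and placing just those 5 first achieves it.

6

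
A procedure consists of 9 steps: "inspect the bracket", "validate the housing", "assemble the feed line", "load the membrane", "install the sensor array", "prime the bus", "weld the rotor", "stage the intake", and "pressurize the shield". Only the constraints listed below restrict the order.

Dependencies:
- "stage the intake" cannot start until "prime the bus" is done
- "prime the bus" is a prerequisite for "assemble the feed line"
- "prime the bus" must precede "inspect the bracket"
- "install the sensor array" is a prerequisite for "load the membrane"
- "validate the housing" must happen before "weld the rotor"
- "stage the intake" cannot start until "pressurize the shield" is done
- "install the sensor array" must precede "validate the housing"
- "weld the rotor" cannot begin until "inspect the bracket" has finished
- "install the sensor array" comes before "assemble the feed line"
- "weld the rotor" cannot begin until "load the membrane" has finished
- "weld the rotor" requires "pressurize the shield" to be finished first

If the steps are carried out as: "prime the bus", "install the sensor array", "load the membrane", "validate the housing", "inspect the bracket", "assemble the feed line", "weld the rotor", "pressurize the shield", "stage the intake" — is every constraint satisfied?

No

Here "pressurize the shield" comes after "weld the rotor".
That contradicts the constraint that "pressurize the shield" must precede "weld the rotor".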